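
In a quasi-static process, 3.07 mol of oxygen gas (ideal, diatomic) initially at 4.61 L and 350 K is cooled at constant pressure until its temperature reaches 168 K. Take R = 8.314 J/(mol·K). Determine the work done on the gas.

4650 J

P₁ = nRT₁/V₁ = 3.07×8.314×350/4.61 = 1940 kPa.
Isobaric: P stays 1940 kPa; V/T = const ⇒ T₂ = 168 K, V₂ = 2.21 L.
W = PΔV = 1940×(2.21−4.61) kPa·L = -4650 J.
Work done on the gas = −W_by = 4650 J.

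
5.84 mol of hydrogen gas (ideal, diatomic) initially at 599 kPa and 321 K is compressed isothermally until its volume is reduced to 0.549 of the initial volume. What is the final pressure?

V₁ = nRT₁/P₁ = 5.84×8.314×321/599 = 26.0 L.
Isothermal: T stays 321 K; PV = const ⇒ V₂ = 14.3 L, P₂ = 1090 kPa.

1090 kPa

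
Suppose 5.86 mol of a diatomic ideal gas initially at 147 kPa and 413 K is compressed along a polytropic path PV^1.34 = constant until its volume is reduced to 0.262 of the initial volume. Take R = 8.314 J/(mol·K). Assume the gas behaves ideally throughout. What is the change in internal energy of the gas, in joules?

V₁ = nRT₁/P₁ = 5.86×8.314×413/147 = 137 L.
Polytropic n=1.34: T₂ = T₁(V₁/V₂)^(n−1) = 413×(3.82)^0.34 = 651 K; P₂ = P₁(V₁/V₂)^n = 885 kPa.
For an ideal gas ΔU = nCvΔT with Cv = (5/2)R = 20.8 J/(mol·K).
ΔU = 5.86×20.8×(651−413) = 29000 J.

29000 J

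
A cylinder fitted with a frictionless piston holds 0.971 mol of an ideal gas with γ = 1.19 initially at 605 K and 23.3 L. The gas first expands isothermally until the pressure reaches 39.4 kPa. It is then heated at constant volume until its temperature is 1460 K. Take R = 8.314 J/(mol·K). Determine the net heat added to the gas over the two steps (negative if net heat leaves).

44500 J

P₁ = nRT₁/V₁ = 0.971×8.314×605/23.3 = 210 kPa.
Step 1 — Isothermal: T stays 605 K; PV = const ⇒ V₂ = 124 L, P₂ = 39.4 kPa.
ΔU = 0 (ideal gas, T constant).
W = nRT ln(V₂/V₁) = 0.971×8.314×605×ln(5.32) = 8160 J.
Q = ΔU + W = 8160 J.
State after step 1: P = 39.4 kPa, V = 124 L, T = 605 K.
Step 2 — Isochoric: V stays 124 L; P/T = const ⇒ T₂ = 1460 K, P₂ = 95.1 kPa.
W = 0 (no volume change).
ΔU = nCvΔT = 0.971×43.8×(1460−605) = 36300 J.
Q = ΔU = 36300 J.
Net over both steps: W = 8160 J, Q = 44500 J, ΔU = 36300 J.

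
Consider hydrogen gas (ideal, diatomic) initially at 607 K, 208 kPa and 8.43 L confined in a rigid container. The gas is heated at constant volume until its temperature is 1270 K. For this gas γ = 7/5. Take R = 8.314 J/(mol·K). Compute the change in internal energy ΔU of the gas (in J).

n = P₁V₁/(RT₁) = 208×8.43/(8.314×607) = 0.347 mol.
Isochoric: V stays 8.43 L; P/T = const ⇒ T₂ = 1270 K, P₂ = 435 kPa.
For an ideal gas ΔU = nCvΔT with Cv = (5/2)R = 20.8 J/(mol·K).
ΔU = 0.347×20.8×(1270−607) = 4790 J.

4790 J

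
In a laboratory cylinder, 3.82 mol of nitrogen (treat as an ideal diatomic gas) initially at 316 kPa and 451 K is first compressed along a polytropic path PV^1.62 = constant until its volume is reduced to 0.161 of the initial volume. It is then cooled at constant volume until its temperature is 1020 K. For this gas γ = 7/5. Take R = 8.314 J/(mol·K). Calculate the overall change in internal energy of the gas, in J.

45200 J

V₁ = nRT₁/P₁ = 3.82×8.314×451/316 = 45.3 L.
Step 1 — Polytropic n=1.62: T₂ = T₁(V₁/V₂)^(n−1) = 451×(6.21)^0.62 = 1400 K; P₂ = P₁(V₁/V₂)^n = 6090 kPa.
W = (P₁V₁−P₂V₂)/(n−1) = (316×45.3−6090×7.30)/0.62 = -48600 J.
ΔU = nCvΔT = 3.82×20.8×(1400−451) = 75300 J.
Q = ΔU + W = 26700 J.
State after step 1: P = 6090 kPa, V = 7.30 L, T = 1400 K.
Step 2 — Isochoric: V stays 7.30 L; P/T = const ⇒ T₂ = 1020 K, P₂ = 4440 kPa.
W = 0 (no volume change).
ΔU = nCvΔT = 3.82×20.8×(1020−1400) = -30100 J.
Q = ΔU = -30100 J.
Net over both steps: W = -48600 J, Q = -3400 J, ΔU = 45200 J.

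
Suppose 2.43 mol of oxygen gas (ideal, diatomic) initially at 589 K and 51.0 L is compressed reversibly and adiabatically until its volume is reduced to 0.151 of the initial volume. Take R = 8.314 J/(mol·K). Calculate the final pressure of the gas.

P₁ = nRT₁/V₁ = 2.43×8.314×589/51.0 = 233 kPa.
Adiabatic: TV^(γ−1) = const ⇒ T₂ = 589×(6.62)^0.400 = 1250 K; PV^γ = const ⇒ P₂ = 3290 kPa.

3290 kPa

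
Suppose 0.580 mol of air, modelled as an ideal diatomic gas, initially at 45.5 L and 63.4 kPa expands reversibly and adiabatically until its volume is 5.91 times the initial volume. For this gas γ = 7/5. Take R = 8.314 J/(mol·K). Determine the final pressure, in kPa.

T₁ = P₁V₁/(nR) = 63.4×45.5/(0.580×8.314) = 598 K.
Adiabatic: TV^(γ−1) = const ⇒ T₂ = 598×(0.169)^0.400 = 294 K; PV^γ = const ⇒ P₂ = 5.27 kPa.

5.27 kPa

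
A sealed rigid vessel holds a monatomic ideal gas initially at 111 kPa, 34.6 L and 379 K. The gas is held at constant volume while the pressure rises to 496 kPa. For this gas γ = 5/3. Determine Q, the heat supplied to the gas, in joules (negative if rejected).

n = P₁V₁/(RT₁) = 111×34.6/(8.314×379) = 1.22 mol.
Isochoric: V stays 34.6 L; P/T = const ⇒ T₂ = 1690 K, P₂ = 496 kPa.
W = 0 (no volume change).
ΔU = nCvΔT = 1.22×12.5×(1690−379) = 20000 J.
Q = ΔU = 20000 J.

20000 J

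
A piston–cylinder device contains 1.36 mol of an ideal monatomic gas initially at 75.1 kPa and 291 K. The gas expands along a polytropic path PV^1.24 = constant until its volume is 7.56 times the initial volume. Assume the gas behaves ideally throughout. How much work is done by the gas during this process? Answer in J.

V₁ = nRT₁/P₁ = 1.36×8.314×291/75.1 = 43.8 L.
Polytropic n=1.24: T₂ = T₁(V₁/V₂)^(n−1) = 291×(0.132)^0.24 = 179 K; P₂ = P₁(V₁/V₂)^n = 6.11 kPa.
W = (P₁V₁−P₂V₂)/(n−1) = (75.1×43.8−6.11×331)/0.24 = 5270 J.

5270 J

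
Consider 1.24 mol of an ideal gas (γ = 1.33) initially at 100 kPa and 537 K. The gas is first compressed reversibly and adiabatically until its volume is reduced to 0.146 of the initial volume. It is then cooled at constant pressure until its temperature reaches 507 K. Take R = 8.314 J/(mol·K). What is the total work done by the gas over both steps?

-20100 J

V₁ = nRT₁/P₁ = 1.24×8.314×537/100 = 55.4 L.
Step 1 — Adiabatic: TV^(γ−1) = const ⇒ T₂ = 537×(6.85)^0.330 = 1010 K; PV^γ = const ⇒ P₂ = 1290 kPa.
ΔU = nCvΔT = 1.24×25.2×(1010−537) = 14900 J.
Q = 0 for an adiabatic process, so W = −ΔU = -14900 J.
State after step 1: P = 1290 kPa, V = 8.08 L, T = 1010 K.
Step 2 — Isobaric: P stays 1290 kPa; V/T = const ⇒ T₂ = 507 K, V₂ = 4.04 L.
W = PΔV = 1290×(4.04−8.08) kPa·L = -5220 J.
ΔU = nCvΔT = 1.24×25.2×(507−1010) = -15800 J.
Q = ΔU + W = nCpΔT = -21000 J.
Net over both steps: W = -20100 J, Q = -21000 J, ΔU = -937 J.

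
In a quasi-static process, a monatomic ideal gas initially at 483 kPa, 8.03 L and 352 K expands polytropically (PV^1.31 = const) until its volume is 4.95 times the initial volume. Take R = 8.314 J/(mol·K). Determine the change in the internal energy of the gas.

-2270 J

n = P₁V₁/(RT₁) = 483×8.03/(8.314×352) = 1.33 mol.
Polytropic n=1.31: T₂ = T₁(V₁/V₂)^(n−1) = 352×(0.202)^0.31 = 214 K; P₂ = P₁(V₁/V₂)^n = 59.4 kPa.
For an ideal gas ΔU = nCvΔT with Cv = (3/2)R = 12.5 J/(mol·K).
ΔU = 1.33×12.5×(214−352) = -2270 J.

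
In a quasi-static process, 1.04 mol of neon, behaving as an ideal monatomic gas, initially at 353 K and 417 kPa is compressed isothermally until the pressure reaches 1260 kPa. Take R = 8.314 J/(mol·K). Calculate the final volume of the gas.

2.42 L

V₁ = nRT₁/P₁ = 1.04×8.314×353/417 = 7.32 L.
Isothermal: T stays 353 K; PV = const ⇒ V₂ = 2.42 L, P₂ = 1260 kPa.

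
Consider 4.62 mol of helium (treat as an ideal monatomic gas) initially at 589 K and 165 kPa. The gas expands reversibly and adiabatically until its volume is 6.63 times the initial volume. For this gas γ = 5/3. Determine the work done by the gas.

24300 J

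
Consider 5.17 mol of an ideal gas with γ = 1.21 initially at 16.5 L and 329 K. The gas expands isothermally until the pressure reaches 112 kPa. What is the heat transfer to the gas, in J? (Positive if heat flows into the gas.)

P₁ = nRT₁/V₁ = 5.17×8.314×329/16.5 = 857 kPa.
Isothermal: T stays 329 K; PV = const ⇒ V₂ = 126 L, P₂ = 112 kPa.
ΔU = 0 (ideal gas, T constant).
W = nRT ln(V₂/V₁) = 5.17×8.314×329×ln(7.65) = 28800 J.
Q = ΔU + W = 28800 J.

28800 J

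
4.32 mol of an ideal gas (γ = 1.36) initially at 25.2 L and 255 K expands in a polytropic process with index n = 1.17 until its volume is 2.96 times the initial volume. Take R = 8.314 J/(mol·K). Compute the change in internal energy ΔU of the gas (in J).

-4290 J

P₁ = nRT₁/V₁ = 4.32×8.314×255/25.2 = 363 kPa.
Polytropic n=1.17: T₂ = T₁(V₁/V₂)^(n−1) = 255×(0.338)^0.17 = 212 K; P₂ = P₁(V₁/V₂)^n = 102 kPa.
For an ideal gas ΔU = nCvΔT with Cv = R/(γ−1) = 23.1 J/(mol·K).
ΔU = 4.32×23.1×(212−255) = -4290 J.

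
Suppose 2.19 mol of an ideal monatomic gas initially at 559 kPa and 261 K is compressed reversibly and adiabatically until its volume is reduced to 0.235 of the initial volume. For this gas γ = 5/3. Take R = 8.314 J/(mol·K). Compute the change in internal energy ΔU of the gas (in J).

11600 J

V₁ = nRT₁/P₁ = 2.19×8.314×261/559 = 8.50 L.
Adiabatic: TV^(γ−1) = const ⇒ T₂ = 261×(4.26)^0.667 = 685 K; PV^γ = const ⇒ P₂ = 6250 kPa.
For an ideal gas ΔU = nCvΔT with Cv = (3/2)R = 12.5 J/(mol·K).
ΔU = 2.19×12.5×(685−261) = 11600 J.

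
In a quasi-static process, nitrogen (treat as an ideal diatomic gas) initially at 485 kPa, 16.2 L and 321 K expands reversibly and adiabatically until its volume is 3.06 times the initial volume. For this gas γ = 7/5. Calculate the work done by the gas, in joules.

n = P₁V₁/(RT₁) = 485×16.2/(8.314×321) = 2.94 mol.
Adiabatic: TV^(γ−1) = const ⇒ T₂ = 321×(0.327)^0.400 = 205 K; PV^γ = const ⇒ P₂ = 101 kPa.
ΔU = nCvΔT = 2.94×20.8×(205−321) = -7080 J.
Q = 0 for an adiabatic process, so W = −ΔU = 7080 J.

7080 J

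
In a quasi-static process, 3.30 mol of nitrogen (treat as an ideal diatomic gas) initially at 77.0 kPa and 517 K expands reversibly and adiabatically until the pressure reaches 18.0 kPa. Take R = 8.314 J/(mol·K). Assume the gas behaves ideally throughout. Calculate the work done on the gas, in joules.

-12100 J

V₁ = nRT₁/P₁ = 3.30×8.314×517/77.0 = 184 L.
Adiabatic: T₂/T₁ = (P₂/P₁)^((γ−1)/γ) ⇒ T₂ = 517×(0.234)^0.286 = 341 K; V₂ = 520 L.
ΔU = nCvΔT = 3.30×20.8×(341−517) = -12100 J.
Q = 0 for an adiabatic process, so W = −ΔU = 12100 J.
Work done on the gas = −W_by = -12100 J.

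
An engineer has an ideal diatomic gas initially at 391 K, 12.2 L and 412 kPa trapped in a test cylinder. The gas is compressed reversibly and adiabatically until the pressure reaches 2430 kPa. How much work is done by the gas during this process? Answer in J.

-8300 J

n = P₁V₁/(RT₁) = 412×12.2/(8.314×391) = 1.55 mol.
Adiabatic: T₂/T₁ = (P₂/P₁)^((γ−1)/γ) ⇒ T₂ = 391×(5.90)^0.286 = 649 K; V₂ = 3.43 L.
ΔU = nCvΔT = 1.55×20.8×(649−391) = 8300 J.
Q = 0 for an adiabatic process, so W = −ΔU = -8300 J.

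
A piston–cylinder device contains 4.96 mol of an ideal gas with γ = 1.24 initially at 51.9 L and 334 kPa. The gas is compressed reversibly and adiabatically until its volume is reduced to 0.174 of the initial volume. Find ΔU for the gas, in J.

37700 J

T₁ = P₁V₁/(nR) = 334×51.9/(4.96×8.314) = 420 K.
Adiabatic: TV^(γ−1) = const ⇒ T₂ = 420×(5.75)^0.240 = 640 K; PV^γ = const ⇒ P₂ = 2920 kPa.
For an ideal gas ΔU = nCvΔT with Cv = R/(γ−1) = 34.6 J/(mol·K).
ΔU = 4.96×34.6×(640−420) = 37700 J.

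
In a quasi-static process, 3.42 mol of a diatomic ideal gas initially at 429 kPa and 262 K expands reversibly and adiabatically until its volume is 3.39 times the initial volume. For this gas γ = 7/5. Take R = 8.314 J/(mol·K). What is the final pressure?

V₁ = nRT₁/P₁ = 3.42×8.314×262/429 = 17.4 L.
Adiabatic: TV^(γ−1) = const ⇒ T₂ = 262×(0.295)^0.400 = 161 K; PV^γ = const ⇒ P₂ = 77.7 kPa.

77.7 kPa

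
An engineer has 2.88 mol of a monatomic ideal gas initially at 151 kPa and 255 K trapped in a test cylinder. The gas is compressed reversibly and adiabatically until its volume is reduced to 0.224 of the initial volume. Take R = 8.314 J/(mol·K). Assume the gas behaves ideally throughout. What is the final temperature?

691 K

V₁ = nRT₁/P₁ = 2.88×8.314×255/151 = 40.4 L.
Adiabatic: TV^(γ−1) = const ⇒ T₂ = 255×(4.46)^0.667 = 691 K; PV^γ = const ⇒ P₂ = 1830 kPa.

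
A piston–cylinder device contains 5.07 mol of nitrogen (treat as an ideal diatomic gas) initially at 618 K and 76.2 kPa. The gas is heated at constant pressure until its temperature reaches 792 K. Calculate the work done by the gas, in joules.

V₁ = nRT₁/P₁ = 5.07×8.314×618/76.2 = 342 L.
Isobaric: P stays 76.2 kPa; V/T = const ⇒ T₂ = 792 K, V₂ = 438 L.
W = PΔV = 76.2×(438−342) kPa·L = 7330 J.

7330 J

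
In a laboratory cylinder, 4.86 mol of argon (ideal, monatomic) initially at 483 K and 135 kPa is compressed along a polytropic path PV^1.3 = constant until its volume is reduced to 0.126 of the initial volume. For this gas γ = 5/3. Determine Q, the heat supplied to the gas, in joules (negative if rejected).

-30800 J

V₁ = nRT₁/P₁ = 4.86×8.314×483/135 = 145 L.
Polytropic n=1.3: T₂ = T₁(V₁/V₂)^(n−1) = 483×(7.94)^0.30 = 899 K; P₂ = P₁(V₁/V₂)^n = 1990 kPa.
W = (P₁V₁−P₂V₂)/(n−1) = (135×145−1990×18.2)/0.30 = -56100 J.
ΔU = nCvΔT = 4.86×12.5×(899−483) = 25200 J.
Q = ΔU + W = -30800 J.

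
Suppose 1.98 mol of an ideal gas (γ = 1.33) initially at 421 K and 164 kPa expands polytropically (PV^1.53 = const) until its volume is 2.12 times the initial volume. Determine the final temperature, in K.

V₁ = nRT₁/P₁ = 1.98×8.314×421/164 = 42.3 L.
Polytropic n=1.53: T₂ = T₁(V₁/V₂)^(n−1) = 421×(0.472)^0.53 = 283 K; P₂ = P₁(V₁/V₂)^n = 51.9 kPa.

283 K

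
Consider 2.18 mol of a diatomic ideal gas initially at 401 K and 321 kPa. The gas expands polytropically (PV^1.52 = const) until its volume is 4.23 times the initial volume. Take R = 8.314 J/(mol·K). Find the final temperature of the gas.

189 K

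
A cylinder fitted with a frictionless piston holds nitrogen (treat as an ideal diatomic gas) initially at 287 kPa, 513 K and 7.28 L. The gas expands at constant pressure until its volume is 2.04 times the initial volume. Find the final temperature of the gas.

1050 K

Isobaric: P stays 287 kPa; V/T = const ⇒ T₂ = 1050 K, V₂ = 14.9 L.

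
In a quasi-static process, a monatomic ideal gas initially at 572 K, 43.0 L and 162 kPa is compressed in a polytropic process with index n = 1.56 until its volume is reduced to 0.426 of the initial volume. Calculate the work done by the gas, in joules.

n = P₁V₁/(RT₁) = 162×43.0/(8.314×572) = 1.46 mol.
Polytropic n=1.56: T₂ = T₁(V₁/V₂)^(n−1) = 572×(2.35)^0.56 = 922 K; P₂ = P₁(V₁/V₂)^n = 613 kPa.
W = (P₁V₁−P₂V₂)/(n−1) = (162×43.0−613×18.3)/0.56 = -7620 J.

-7620 J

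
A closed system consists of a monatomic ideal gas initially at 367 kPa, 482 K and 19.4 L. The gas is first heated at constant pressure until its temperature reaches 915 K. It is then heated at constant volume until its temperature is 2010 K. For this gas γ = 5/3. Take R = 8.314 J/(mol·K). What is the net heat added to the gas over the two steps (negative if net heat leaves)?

n = P₁V₁/(RT₁) = 367×19.4/(8.314×482) = 1.78 mol.
Step 1 — Isobaric: P stays 367 kPa; V/T = const ⇒ T₂ = 915 K, V₂ = 36.8 L.
W = PΔV = 367×(36.8−19.4) kPa·L = 6400 J.
ΔU = nCvΔT = 1.78×12.5×(915−482) = 9590 J.
Q = ΔU + W = nCpΔT = 16000 J.
State after step 1: P = 367 kPa, V = 36.8 L, T = 915 K.
Step 2 — Isochoric: V stays 36.8 L; P/T = const ⇒ T₂ = 2010 K, P₂ = 806 kPa.
W = 0 (no volume change).
ΔU = nCvΔT = 1.78×12.5×(2010−915) = 24300 J.
Q = ΔU = 24300 J.
Net over both steps: W = 6400 J, Q = 40300 J, ΔU = 33900 J.

40300 J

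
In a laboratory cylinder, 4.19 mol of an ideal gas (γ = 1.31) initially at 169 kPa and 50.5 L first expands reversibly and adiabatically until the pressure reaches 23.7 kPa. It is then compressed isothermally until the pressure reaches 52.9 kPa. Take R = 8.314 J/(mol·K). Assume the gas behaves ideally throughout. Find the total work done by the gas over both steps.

5930 J

T₁ = P₁V₁/(nR) = 169×50.5/(4.19×8.314) = 245 K.
Step 1 — Adiabatic: T₂/T₁ = (P₂/P₁)^((γ−1)/γ) ⇒ T₂ = 245×(0.140)^0.237 = 154 K; V₂ = 226 L.
ΔU = nCvΔT = 4.19×26.8×(154−245) = -10200 J.
Q = 0 for an adiabatic process, so W = −ΔU = 10200 J.
State after step 1: P = 23.7 kPa, V = 226 L, T = 154 K.
Step 2 — Isothermal: T stays 154 K; PV = const ⇒ V₂ = 101 L, P₂ = 52.9 kPa.
ΔU = 0 (ideal gas, T constant).
W = nRT ln(V₂/V₁) = 4.19×8.314×154×ln(0.448) = -4300 J.
Q = ΔU + W = -4300 J.
Net over both steps: W = 5930 J, Q = -4300 J, ΔU = -10200 J.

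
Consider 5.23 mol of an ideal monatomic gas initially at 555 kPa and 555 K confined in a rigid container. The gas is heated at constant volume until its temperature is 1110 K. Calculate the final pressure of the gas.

1110 kPa

V₁ = nRT₁/P₁ = 5.23×8.314×555/555 = 43.5 L.
Isochoric: V stays 43.5 L; P/T = const ⇒ T₂ = 1110 K, P₂ = 1110 kPa.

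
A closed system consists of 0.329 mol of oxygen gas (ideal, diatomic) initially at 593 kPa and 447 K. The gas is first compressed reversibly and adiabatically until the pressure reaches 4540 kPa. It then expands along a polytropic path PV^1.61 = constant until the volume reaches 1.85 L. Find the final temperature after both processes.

352 K

V₁ = nRT₁/P₁ = 0.329×8.314×447/593 = 2.06 L.
Step 1 — Adiabatic: T₂/T₁ = (P₂/P₁)^((γ−1)/γ) ⇒ T₂ = 447×(7.66)^0.286 = 800 K; V₂ = 0.482 L.
ΔU = nCvΔT = 0.329×20.8×(800−447) = 2410 J.
Q = 0 for an adiabatic process, so W = −ΔU = -2410 J.
State after step 1: P = 4540 kPa, V = 0.482 L, T = 800 K.
Step 2 — Polytropic n=1.61: T₂ = T₁(V₁/V₂)^(n−1) = 800×(0.260)^0.61 = 352 K; P₂ = P₁(V₁/V₂)^n = 520 kPa.
W = (P₁V₁−P₂V₂)/(n−1) = (4540×0.482−520×1.85)/0.61 = 2010 J.
ΔU = nCvΔT = 0.329×20.8×(352−800) = -3060 J.
Q = ΔU + W = -1050 J.
Net over both steps: W = -404 J, Q = -1050 J, ΔU = -650 J.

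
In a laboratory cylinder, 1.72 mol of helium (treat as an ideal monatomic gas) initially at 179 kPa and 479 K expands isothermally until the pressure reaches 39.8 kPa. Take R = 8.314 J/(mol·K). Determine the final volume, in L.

V₁ = nRT₁/P₁ = 1.72×8.314×479/179 = 38.3 L.
Isothermal: T stays 479 K; PV = const ⇒ V₂ = 172 L, P₂ = 39.8 kPa.

172 L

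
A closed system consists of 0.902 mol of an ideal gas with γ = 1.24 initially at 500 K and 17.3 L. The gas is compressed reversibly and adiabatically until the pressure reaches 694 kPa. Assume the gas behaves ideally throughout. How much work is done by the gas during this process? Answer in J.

-3950 J

P₁ = nRT₁/V₁ = 0.902×8.314×500/17.3 = 217 kPa.
Adiabatic: T₂/T₁ = (P₂/P₁)^((γ−1)/γ) ⇒ T₂ = 500×(3.20)^0.194 = 626 K; V₂ = 6.77 L.
ΔU = nCvΔT = 0.902×34.6×(626−500) = 3950 J.
Q = 0 for an adiabatic process, so W = −ΔU = -3950 J.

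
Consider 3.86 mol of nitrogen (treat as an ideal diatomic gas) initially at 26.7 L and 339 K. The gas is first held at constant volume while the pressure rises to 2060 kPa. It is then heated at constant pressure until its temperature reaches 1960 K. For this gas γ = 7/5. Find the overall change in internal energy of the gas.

130000 J

P₁ = nRT₁/V₁ = 3.86×8.314×339/26.7 = 407 kPa.
Step 1 — Isochoric: V stays 26.7 L; P/T = const ⇒ T₂ = 1710 K, P₂ = 2060 kPa.
W = 0 (no volume change).
ΔU = nCvΔT = 3.86×20.8×(1710−339) = 110000 J.
Q = ΔU = 110000 J.
State after step 1: P = 2060 kPa, V = 26.7 L, T = 1710 K.
Step 2 — Isobaric: P stays 2060 kPa; V/T = const ⇒ T₂ = 1960 K, V₂ = 30.5 L.
W = PΔV = 2060×(30.5−26.7) kPa·L = 7900 J.
ΔU = nCvΔT = 3.86×20.8×(1960−1710) = 19700 J.
Q = ΔU + W = nCpΔT = 27600 J.
Net over both steps: W = 7900 J, Q = 138000 J, ΔU = 130000 J.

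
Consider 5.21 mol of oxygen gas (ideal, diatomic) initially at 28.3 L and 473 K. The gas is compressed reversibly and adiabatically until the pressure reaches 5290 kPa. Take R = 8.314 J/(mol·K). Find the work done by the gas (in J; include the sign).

-39200 J

P₁ = nRT₁/V₁ = 5.21×8.314×473/28.3 = 724 kPa.
Adiabatic: T₂/T₁ = (P₂/P₁)^((γ−1)/γ) ⇒ T₂ = 473×(7.31)^0.286 = 835 K; V₂ = 6.84 L.
ΔU = nCvΔT = 5.21×20.8×(835−473) = 39200 J.
Q = 0 for an adiabatic process, so W = −ΔU = -39200 J.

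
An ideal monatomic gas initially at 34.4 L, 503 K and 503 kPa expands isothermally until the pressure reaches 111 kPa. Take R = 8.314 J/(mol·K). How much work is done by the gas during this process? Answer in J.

26100 J

n = P₁V₁/(RT₁) = 503×34.4/(8.314×503) = 4.14 mol.
Isothermal: T stays 503 K; PV = const ⇒ V₂ = 156 L, P₂ = 111 kPa.
W = nRT ln(V₂/V₁) = 4.14×8.314×503×ln(4.53) = 26100 J.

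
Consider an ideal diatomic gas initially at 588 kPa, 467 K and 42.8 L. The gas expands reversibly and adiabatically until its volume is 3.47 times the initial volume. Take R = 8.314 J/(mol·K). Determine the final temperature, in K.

284 K

Adiabatic: TV^(γ−1) = const ⇒ T₂ = 467×(0.288)^0.400 = 284 K; PV^γ = const ⇒ P₂ = 103 kPa.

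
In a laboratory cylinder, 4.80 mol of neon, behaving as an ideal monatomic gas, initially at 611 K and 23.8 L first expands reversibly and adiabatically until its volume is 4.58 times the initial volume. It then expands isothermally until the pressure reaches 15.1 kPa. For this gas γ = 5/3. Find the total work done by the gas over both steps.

P₁ = nRT₁/V₁ = 4.80×8.314×611/23.8 = 1020 kPa.
Step 1 — Adiabatic: TV^(γ−1) = const ⇒ T₂ = 611×(0.218)^0.667 = 222 K; PV^γ = const ⇒ P₂ = 81.1 kPa.
ΔU = nCvΔT = 4.80×12.5×(222−611) = -23300 J.
Q = 0 for an adiabatic process, so W = −ΔU = 23300 J.
State after step 1: P = 81.1 kPa, V = 109 L, T = 222 K.
Step 2 — Isothermal: T stays 222 K; PV = const ⇒ V₂ = 586 L, P₂ = 15.1 kPa.
ΔU = 0 (ideal gas, T constant).
W = nRT ln(V₂/V₁) = 4.80×8.314×222×ln(5.37) = 14900 J.
Q = ΔU + W = 14900 J.
Net over both steps: W = 38200 J, Q = 14900 J, ΔU = -23300 J.

38200 J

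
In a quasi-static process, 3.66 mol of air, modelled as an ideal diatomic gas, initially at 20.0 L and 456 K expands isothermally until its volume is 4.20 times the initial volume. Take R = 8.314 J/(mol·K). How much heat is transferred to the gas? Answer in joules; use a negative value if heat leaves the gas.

P₁ = nRT₁/V₁ = 3.66×8.314×456/20.0 = 694 kPa.
Isothermal: T stays 456 K; PV = const ⇒ V₂ = 84.0 L, P₂ = 165 kPa.
ΔU = 0 (ideal gas, T constant).
W = nRT ln(V₂/V₁) = 3.66×8.314×456×ln(4.20) = 19900 J.
Q = ΔU + W = 19900 J.

19900 J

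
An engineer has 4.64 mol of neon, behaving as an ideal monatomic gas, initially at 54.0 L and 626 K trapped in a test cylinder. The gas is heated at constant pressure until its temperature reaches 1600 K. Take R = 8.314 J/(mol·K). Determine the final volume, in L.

138 L

P₁ = nRT₁/V₁ = 4.64×8.314×626/54.0 = 447 kPa.
Isobaric: P stays 447 kPa; V/T = const ⇒ T₂ = 1600 K, V₂ = 138 L.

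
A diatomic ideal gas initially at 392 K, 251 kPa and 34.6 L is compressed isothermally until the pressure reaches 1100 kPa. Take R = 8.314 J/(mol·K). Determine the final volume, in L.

7.90 L

Isothermal: T stays 392 K; PV = const ⇒ V₂ = 7.90 L, P₂ = 1100 kPa.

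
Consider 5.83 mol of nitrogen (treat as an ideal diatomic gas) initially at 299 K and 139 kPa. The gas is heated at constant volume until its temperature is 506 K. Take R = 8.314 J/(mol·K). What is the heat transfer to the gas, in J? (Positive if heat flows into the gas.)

V₁ = nRT₁/P₁ = 5.83×8.314×299/139 = 104 L.
Isochoric: V stays 104 L; P/T = const ⇒ T₂ = 506 K, P₂ = 235 kPa.
W = 0 (no volume change).
ΔU = nCvΔT = 5.83×20.8×(506−299) = 25100 J.
Q = ΔU = 25100 J.

25100 J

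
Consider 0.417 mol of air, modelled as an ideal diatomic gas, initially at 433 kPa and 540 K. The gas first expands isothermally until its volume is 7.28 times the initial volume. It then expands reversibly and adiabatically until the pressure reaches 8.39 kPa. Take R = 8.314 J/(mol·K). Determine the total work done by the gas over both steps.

5720 J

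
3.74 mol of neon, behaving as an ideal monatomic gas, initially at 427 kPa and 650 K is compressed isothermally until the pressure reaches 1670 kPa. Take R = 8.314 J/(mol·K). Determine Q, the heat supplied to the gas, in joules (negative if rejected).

-27600 J

V₁ = nRT₁/P₁ = 3.74×8.314×650/427 = 47.3 L.
Isothermal: T stays 650 K; PV = const ⇒ V₂ = 12.1 L, P₂ = 1670 kPa.
ΔU = 0 (ideal gas, T constant).
W = nRT ln(V₂/V₁) = 3.74×8.314×650×ln(0.256) = -27600 J.
Q = ΔU + W = -27600 J.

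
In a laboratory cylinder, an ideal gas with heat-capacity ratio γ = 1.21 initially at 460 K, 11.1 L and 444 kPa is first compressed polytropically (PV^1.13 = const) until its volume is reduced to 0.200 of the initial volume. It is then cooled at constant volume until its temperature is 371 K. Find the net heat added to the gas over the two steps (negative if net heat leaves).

-13400 J

n = P₁V₁/(RT₁) = 444×11.1/(8.314×460) = 1.29 mol.
Step 1 — Polytropic n=1.13: T₂ = T₁(V₁/V₂)^(n−1) = 460×(5.00)^0.13 = 567 K; P₂ = P₁(V₁/V₂)^n = 2740 kPa.
W = (P₁V₁−P₂V₂)/(n−1) = (444×11.1−2740×2.22)/0.13 = -8820 J.
ΔU = nCvΔT = 1.29×39.6×(567−460) = 5460 J.
Q = ΔU + W = -3360 J.
State after step 1: P = 2740 kPa, V = 2.22 L, T = 567 K.
Step 2 — Isochoric: V stays 2.22 L; P/T = const ⇒ T₂ = 371 K, P₂ = 1790 kPa.
W = 0 (no volume change).
ΔU = nCvΔT = 1.29×39.6×(371−567) = -10000 J.
Q = ΔU = -10000 J.
Net over both steps: W = -8820 J, Q = -13400 J, ΔU = -4540 J.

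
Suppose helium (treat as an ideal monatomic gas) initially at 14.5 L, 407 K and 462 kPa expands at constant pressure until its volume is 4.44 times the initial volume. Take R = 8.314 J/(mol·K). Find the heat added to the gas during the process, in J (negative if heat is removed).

n = P₁V₁/(RT₁) = 462×14.5/(8.314×407) = 1.98 mol.
Isobaric: P stays 462 kPa; V/T = const ⇒ T₂ = 1810 K, V₂ = 64.4 L.
W = PΔV = 462×(64.4−14.5) kPa·L = 23000 J.
ΔU = nCvΔT = 1.98×12.5×(1810−407) = 34600 J.
Q = ΔU + W = nCpΔT = 57600 J.

57600 J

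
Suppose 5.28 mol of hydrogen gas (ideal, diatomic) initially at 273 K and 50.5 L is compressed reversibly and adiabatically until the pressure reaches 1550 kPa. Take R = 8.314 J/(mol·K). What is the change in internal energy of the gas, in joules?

21300 J

P₁ = nRT₁/V₁ = 5.28×8.314×273/50.5 = 237 kPa.
Adiabatic: T₂/T₁ = (P₂/P₁)^((γ−1)/γ) ⇒ T₂ = 273×(6.53)^0.286 = 467 K; V₂ = 13.2 L.
For an ideal gas ΔU = nCvΔT with Cv = (5/2)R = 20.8 J/(mol·K).
ΔU = 5.28×20.8×(467−273) = 21300 J.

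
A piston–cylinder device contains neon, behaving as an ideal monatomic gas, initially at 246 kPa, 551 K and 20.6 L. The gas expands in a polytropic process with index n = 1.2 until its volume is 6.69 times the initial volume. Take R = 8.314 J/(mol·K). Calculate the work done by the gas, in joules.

8010 J

n = P₁V₁/(RT₁) = 246×20.6/(8.314×551) = 1.11 mol.
Polytropic n=1.2: T₂ = T₁(V₁/V₂)^(n−1) = 551×(0.149)^0.20 = 377 K; P₂ = P₁(V₁/V₂)^n = 25.1 kPa.
W = (P₁V₁−P₂V₂)/(n−1) = (246×20.6−25.1×138)/0.20 = 8010 J.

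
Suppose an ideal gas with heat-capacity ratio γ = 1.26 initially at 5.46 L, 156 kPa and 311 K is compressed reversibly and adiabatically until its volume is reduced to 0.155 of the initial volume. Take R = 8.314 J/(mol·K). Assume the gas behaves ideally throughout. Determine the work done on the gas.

n = P₁V₁/(RT₁) = 156×5.46/(8.314×311) = 0.329 mol.
Adiabatic: TV^(γ−1) = const ⇒ T₂ = 311×(6.45)^0.260 = 505 K; PV^γ = const ⇒ P₂ = 1630 kPa.
ΔU = nCvΔT = 0.329×32.0×(505−311) = 2040 J.
Q = 0 for an adiabatic process, so W = −ΔU = -2040 J.
Work done on the gas = −W_by = 2040 J.

2040 J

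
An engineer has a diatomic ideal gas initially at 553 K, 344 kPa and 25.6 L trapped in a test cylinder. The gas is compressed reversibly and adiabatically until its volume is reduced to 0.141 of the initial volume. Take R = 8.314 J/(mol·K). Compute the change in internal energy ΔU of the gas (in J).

26200 J

n = P₁V₁/(RT₁) = 344×25.6/(8.314×553) = 1.92 mol.
Adiabatic: TV^(γ−1) = const ⇒ T₂ = 553×(7.09)^0.400 = 1210 K; PV^γ = const ⇒ P₂ = 5340 kPa.
For an ideal gas ΔU = nCvΔT with Cv = (5/2)R = 20.8 J/(mol·K).
ΔU = 1.92×20.8×(1210−553) = 26200 J.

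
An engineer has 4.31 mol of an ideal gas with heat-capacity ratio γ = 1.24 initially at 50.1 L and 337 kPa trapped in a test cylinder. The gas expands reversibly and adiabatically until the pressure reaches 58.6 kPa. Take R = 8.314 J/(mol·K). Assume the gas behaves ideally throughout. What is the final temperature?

336 K

T₁ = P₁V₁/(nR) = 337×50.1/(4.31×8.314) = 471 K.
Adiabatic: T₂/T₁ = (P₂/P₁)^((γ−1)/γ) ⇒ T₂ = 471×(0.174)^0.194 = 336 K; V₂ = 205 L.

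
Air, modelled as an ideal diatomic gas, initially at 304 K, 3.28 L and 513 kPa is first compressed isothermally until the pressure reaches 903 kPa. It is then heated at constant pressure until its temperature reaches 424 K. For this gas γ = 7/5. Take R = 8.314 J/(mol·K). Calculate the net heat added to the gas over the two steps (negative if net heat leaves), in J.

1370 J

n = P₁V₁/(RT₁) = 513×3.28/(8.314×304) = 0.666 mol.
Step 1 — Isothermal: T stays 304 K; PV = const ⇒ V₂ = 1.86 L, P₂ = 903 kPa.
ΔU = 0 (ideal gas, T constant).
W = nRT ln(V₂/V₁) = 0.666×8.314×304×ln(0.568) = -951 J.
Q = ΔU + W = -951 J.
State after step 1: P = 903 kPa, V = 1.86 L, T = 304 K.
Step 2 — Isobaric: P stays 903 kPa; V/T = const ⇒ T₂ = 424 K, V₂ = 2.60 L.
W = PΔV = 903×(2.60−1.86) kPa·L = 664 J.
ΔU = nCvΔT = 0.666×20.8×(424−304) = 1660 J.
Q = ΔU + W = nCpΔT = 2320 J.
Net over both steps: W = -287 J, Q = 1370 J, ΔU = 1660 J.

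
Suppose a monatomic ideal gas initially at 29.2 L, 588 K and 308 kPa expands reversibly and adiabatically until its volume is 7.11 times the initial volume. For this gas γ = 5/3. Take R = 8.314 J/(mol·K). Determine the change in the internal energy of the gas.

n = P₁V₁/(RT₁) = 308×29.2/(8.314×588) = 1.84 mol.
Adiabatic: TV^(γ−1) = const ⇒ T₂ = 588×(0.141)^0.667 = 159 K; PV^γ = const ⇒ P₂ = 11.7 kPa.
For an ideal gas ΔU = nCvΔT with Cv = (3/2)R = 12.5 J/(mol·K).
ΔU = 1.84×12.5×(159−588) = -9840 J.

-9840 J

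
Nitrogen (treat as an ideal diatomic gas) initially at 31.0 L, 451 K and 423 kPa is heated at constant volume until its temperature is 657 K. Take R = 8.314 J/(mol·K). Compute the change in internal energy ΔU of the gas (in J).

15000 J

n = P₁V₁/(RT₁) = 423×31.0/(8.314×451) = 3.50 mol.
Isochoric: V stays 31.0 L; P/T = const ⇒ T₂ = 657 K, P₂ = 616 kPa.
For an ideal gas ΔU = nCvΔT with Cv = (5/2)R = 20.8 J/(mol·K).
ΔU = 3.50×20.8×(657−451) = 15000 J.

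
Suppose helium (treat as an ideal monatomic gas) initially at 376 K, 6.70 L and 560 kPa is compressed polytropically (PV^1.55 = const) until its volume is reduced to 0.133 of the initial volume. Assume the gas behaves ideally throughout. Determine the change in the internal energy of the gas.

11400 J

n = P₁V₁/(RT₁) = 560×6.70/(8.314×376) = 1.20 mol.
Polytropic n=1.55: T₂ = T₁(V₁/V₂)^(n−1) = 376×(7.52)^0.55 = 1140 K; P₂ = P₁(V₁/V₂)^n = 12800 kPa.
For an ideal gas ΔU = nCvΔT with Cv = (3/2)R = 12.5 J/(mol·K).
ΔU = 1.20×12.5×(1140−376) = 11400 J.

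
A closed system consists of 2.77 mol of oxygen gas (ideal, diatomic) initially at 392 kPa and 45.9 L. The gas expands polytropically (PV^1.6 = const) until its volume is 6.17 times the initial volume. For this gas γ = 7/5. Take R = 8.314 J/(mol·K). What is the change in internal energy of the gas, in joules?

T₁ = P₁V₁/(nR) = 392×45.9/(2.77×8.314) = 781 K.
Polytropic n=1.6: T₂ = T₁(V₁/V₂)^(n−1) = 781×(0.162)^0.60 = 262 K; P₂ = P₁(V₁/V₂)^n = 21.3 kPa.
For an ideal gas ΔU = nCvΔT with Cv = (5/2)R = 20.8 J/(mol·K).
ΔU = 2.77×20.8×(262−781) = -29900 J.

-29900 J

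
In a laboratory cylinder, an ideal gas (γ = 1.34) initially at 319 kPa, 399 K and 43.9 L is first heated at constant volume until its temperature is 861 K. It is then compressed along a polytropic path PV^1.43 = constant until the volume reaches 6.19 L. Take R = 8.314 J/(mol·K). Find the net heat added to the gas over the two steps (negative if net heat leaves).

72300 J

n = P₁V₁/(RT₁) = 319×43.9/(8.314×399) = 4.22 mol.
Step 1 — Isochoric: V stays 43.9 L; P/T = const ⇒ T₂ = 861 K, P₂ = 688 kPa.
W = 0 (no volume change).
ΔU = nCvΔT = 4.22×24.5×(861−399) = 47700 J.
Q = ΔU = 47700 J.
State after step 1: P = 688 kPa, V = 43.9 L, T = 861 K.
Step 2 — Polytropic n=1.43: T₂ = T₁(V₁/V₂)^(n−1) = 861×(7.09)^0.43 = 2000 K; P₂ = P₁(V₁/V₂)^n = 11300 kPa.
W = (P₁V₁−P₂V₂)/(n−1) = (688×43.9−11300×6.19)/0.43 = -92900 J.
ΔU = nCvΔT = 4.22×24.5×(2000−861) = 117000 J.
Q = ΔU + W = 24600 J.
Net over both steps: W = -92900 J, Q = 72300 J, ΔU = 165000 J.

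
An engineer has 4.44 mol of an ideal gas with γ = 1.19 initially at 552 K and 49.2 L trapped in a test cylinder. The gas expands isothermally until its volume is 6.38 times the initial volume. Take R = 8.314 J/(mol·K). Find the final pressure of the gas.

64.9 kPa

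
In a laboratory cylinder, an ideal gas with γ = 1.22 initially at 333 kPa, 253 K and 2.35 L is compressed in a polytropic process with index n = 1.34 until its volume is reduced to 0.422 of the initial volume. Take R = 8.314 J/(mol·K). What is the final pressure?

Polytropic n=1.34: T₂ = T₁(V₁/V₂)^(n−1) = 253×(2.37)^0.34 = 339 K; P₂ = P₁(V₁/V₂)^n = 1060 kPa.

1060 kPa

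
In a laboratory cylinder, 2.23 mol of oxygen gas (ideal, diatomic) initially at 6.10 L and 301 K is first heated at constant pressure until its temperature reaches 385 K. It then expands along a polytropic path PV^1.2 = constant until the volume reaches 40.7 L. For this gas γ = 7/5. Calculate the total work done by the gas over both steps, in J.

P₁ = nRT₁/V₁ = 2.23×8.314×301/6.10 = 915 kPa.
Step 1 — Isobaric: P stays 915 kPa; V/T = const ⇒ T₂ = 385 K, V₂ = 7.80 L.
W = PΔV = 915×(7.80−6.10) kPa·L = 1560 J.
ΔU = nCvΔT = 2.23×20.8×(385−301) = 3890 J.
Q = ΔU + W = nCpΔT = 5450 J.
State after step 1: P = 915 kPa, V = 7.80 L, T = 385 K.
Step 2 — Polytropic n=1.2: T₂ = T₁(V₁/V₂)^(n−1) = 385×(0.192)^0.20 = 277 K; P₂ = P₁(V₁/V₂)^n = 126 kPa.
W = (P₁V₁−P₂V₂)/(n−1) = (915×7.80−126×40.7)/0.20 = 10000 J.
ΔU = nCvΔT = 2.23×20.8×(277−385) = -5020 J.
Q = ΔU + W = 5020 J.
Net over both steps: W = 11600 J, Q = 10500 J, ΔU = -1130 J.

11600 J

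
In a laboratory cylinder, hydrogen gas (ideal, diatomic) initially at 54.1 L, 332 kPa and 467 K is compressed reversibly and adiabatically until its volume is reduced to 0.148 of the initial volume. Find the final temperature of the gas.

1000 K

Adiabatic: TV^(γ−1) = const ⇒ T₂ = 467×(6.76)^0.400 = 1000 K; PV^γ = const ⇒ P₂ = 4820 kPa.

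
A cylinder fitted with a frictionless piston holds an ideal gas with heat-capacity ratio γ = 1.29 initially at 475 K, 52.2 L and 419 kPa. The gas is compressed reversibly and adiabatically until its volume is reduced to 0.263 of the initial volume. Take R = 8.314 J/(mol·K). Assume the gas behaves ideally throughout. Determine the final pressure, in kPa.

Adiabatic: TV^(γ−1) = const ⇒ T₂ = 475×(3.80)^0.290 = 700 K; PV^γ = const ⇒ P₂ = 2350 kPa.

2350 kPa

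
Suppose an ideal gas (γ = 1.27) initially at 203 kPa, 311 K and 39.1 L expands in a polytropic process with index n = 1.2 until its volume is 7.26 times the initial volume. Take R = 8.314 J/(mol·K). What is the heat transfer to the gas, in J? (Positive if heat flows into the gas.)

n = P₁V₁/(RT₁) = 203×39.1/(8.314×311) = 3.07 mol.
Polytropic n=1.2: T₂ = T₁(V₁/V₂)^(n−1) = 311×(0.138)^0.20 = 209 K; P₂ = P₁(V₁/V₂)^n = 18.8 kPa.
W = (P₁V₁−P₂V₂)/(n−1) = (203×39.1−18.8×284)/0.20 = 13000 J.
ΔU = nCvΔT = 3.07×30.8×(209−311) = -9620 J.
Q = ΔU + W = 3370 J.

3370 J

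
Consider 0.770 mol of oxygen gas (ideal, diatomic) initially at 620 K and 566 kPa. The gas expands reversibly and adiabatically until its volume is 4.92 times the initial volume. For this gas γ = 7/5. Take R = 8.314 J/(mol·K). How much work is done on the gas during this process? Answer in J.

V₁ = nRT₁/P₁ = 0.770×8.314×620/566 = 7.01 L.
Adiabatic: TV^(γ−1) = const ⇒ T₂ = 620×(0.203)^0.400 = 328 K; PV^γ = const ⇒ P₂ = 60.8 kPa.
ΔU = nCvΔT = 0.770×20.8×(328−620) = -4680 J.
Q = 0 for an adiabatic process, so W = −ΔU = 4680 J.
Work done on the gas = −W_by = -4680 J.

-4680 J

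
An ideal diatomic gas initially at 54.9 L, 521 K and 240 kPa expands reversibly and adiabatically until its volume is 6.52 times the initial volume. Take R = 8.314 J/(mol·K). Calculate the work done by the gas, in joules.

n = P₁V₁/(RT₁) = 240×54.9/(8.314×521) = 3.04 mol.
Adiabatic: TV^(γ−1) = const ⇒ T₂ = 521×(0.153)^0.400 = 246 K; PV^γ = const ⇒ P₂ = 17.4 kPa.
ΔU = nCvΔT = 3.04×20.8×(246−521) = -17400 J.
Q = 0 for an adiabatic process, so W = −ΔU = 17400 J.

17400 J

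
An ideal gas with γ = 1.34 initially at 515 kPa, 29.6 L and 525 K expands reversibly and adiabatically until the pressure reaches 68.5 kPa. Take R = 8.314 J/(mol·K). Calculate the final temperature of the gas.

Adiabatic: T₂/T₁ = (P₂/P₁)^((γ−1)/γ) ⇒ T₂ = 525×(0.133)^0.254 = 315 K; V₂ = 133 L.

315 K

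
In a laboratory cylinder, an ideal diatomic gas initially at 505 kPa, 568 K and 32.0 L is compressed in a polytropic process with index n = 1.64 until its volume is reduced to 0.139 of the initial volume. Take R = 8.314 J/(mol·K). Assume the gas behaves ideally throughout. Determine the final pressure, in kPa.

12800 kPa

Polytropic n=1.64: T₂ = T₁(V₁/V₂)^(n−1) = 568×(7.19)^0.64 = 2010 K; P₂ = P₁(V₁/V₂)^n = 12800 kPa.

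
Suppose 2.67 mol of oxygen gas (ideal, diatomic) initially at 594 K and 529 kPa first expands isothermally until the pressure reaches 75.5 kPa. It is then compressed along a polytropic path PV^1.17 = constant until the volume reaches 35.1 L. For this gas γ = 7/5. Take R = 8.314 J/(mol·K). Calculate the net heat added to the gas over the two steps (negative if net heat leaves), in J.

V₁ = nRT₁/P₁ = 2.67×8.314×594/529 = 24.9 L.
Step 1 — Isothermal: T stays 594 K; PV = const ⇒ V₂ = 175 L, P₂ = 75.5 kPa.
ΔU = 0 (ideal gas, T constant).
W = nRT ln(V₂/V₁) = 2.67×8.314×594×ln(7.01) = 25700 J.
Q = ΔU + W = 25700 J.
State after step 1: P = 75.5 kPa, V = 175 L, T = 594 K.
Step 2 — Polytropic n=1.17: T₂ = T₁(V₁/V₂)^(n−1) = 594×(4.98)^0.17 = 780 K; P₂ = P₁(V₁/V₂)^n = 493 kPa.
W = (P₁V₁−P₂V₂)/(n−1) = (75.5×175−493×35.1)/0.17 = -24300 J.
ΔU = nCvΔT = 2.67×20.8×(780−594) = 10300 J.
Q = ΔU + W = -14000 J.
Net over both steps: W = 1350 J, Q = 11700 J, ΔU = 10300 J.

11700 J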